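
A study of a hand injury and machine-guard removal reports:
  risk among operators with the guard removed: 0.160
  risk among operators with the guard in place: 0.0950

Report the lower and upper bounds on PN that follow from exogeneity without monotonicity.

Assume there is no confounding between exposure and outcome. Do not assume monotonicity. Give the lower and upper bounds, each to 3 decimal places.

0.406 ≤ PN ≤ 1.000

Let p₁ = 0.16, p₀ = 0.095.
Under exogeneity alone the bounds on PN are max{0,(p₁−p₀)/p₁} ≤ PN ≤ min{1,(1−p₀)/p₁}.
  lower = (p₁ − p₀)/p₁ = 0.065 / 0.16 ≈ 0.4062
  upper = min{1, (1 − p₀)/p₁} = 0.905 / 0.16 ≈ 5.6562 → capped at 1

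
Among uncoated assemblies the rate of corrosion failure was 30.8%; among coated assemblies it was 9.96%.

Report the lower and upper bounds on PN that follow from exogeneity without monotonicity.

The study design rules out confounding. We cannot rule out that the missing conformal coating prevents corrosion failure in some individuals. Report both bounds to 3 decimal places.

0.677 ≤ PN ≤ 1.000

p₁ = 0.308, p₀ = 0.0996.
Under exogeneity alone the bounds on PN are max{0,(p₁−p₀)/p₁} ≤ PN ≤ min{1,(1−p₀)/p₁}.
  lower = (p₁ − p₀)/p₁ = 0.2084 / 0.308 ≈ 0.6766
  upper = min{1, (1 − p₀)/p₁} = 0.9004 / 0.308 ≈ 2.9234 → capped at 1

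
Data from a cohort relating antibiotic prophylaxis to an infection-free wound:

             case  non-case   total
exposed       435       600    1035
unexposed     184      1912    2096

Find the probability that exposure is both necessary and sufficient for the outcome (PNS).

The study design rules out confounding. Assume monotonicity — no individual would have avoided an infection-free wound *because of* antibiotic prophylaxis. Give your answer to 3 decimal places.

PNS ≈ 0.333

p₁ = P(outcome | exposed) = 435/1035 = 0.42029
p₀ = P(outcome | unexposed) = 184/2096 = 0.087786
Under exogeneity and monotonicity, PNS = p₁ − p₀.
PNS = 0.42029 − 0.087786 = 0.3325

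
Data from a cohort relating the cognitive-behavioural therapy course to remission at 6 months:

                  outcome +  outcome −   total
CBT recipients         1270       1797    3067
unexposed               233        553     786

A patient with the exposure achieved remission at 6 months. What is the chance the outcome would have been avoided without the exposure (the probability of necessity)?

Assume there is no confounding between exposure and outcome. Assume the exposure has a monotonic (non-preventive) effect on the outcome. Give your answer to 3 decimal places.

p₁ = P(outcome | exposed) = 1270/3067 = 0.41409
p₀ = P(outcome | unexposed) = 233/786 = 0.29644
Under exogeneity and monotonicity, PN = (p₁ − p₀)/p₁.
PN = (0.41409 − 0.29644) / 0.41409 ≈ 0.2841

PN ≈ 0.284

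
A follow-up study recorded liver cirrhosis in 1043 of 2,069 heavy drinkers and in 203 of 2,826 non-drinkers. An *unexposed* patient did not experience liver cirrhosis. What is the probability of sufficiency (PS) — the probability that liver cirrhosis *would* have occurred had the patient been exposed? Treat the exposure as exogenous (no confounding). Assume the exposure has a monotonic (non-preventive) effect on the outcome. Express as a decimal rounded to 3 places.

PS ≈ 0.466

p₁ = P(outcome | exposed) = 1043/2069 = 0.50411
p₀ = P(outcome | unexposed) = 203/2826 = 0.071833
Under exogeneity and monotonicity, PS = (p₁ − p₀) / (1 − p₀).
PS = (0.50411 − 0.071833) / (1 − 0.071833) = 0.43228 / 0.92817 ≈ 0.4657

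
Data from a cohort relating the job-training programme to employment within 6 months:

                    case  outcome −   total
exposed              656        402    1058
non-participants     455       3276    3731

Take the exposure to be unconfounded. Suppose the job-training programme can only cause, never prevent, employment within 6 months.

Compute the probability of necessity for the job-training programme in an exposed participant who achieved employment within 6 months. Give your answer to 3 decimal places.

p₁ = P(outcome | exposed) = 656/1058 = 0.62004
p₀ = P(outcome | unexposed) = 455/3731 = 0.12195
Under exogeneity and monotonicity, PN = (p₁ − p₀)/p₁.
PN = (0.62004 − 0.12195) / 0.62004 ≈ 0.8033

PN ≈ 0.803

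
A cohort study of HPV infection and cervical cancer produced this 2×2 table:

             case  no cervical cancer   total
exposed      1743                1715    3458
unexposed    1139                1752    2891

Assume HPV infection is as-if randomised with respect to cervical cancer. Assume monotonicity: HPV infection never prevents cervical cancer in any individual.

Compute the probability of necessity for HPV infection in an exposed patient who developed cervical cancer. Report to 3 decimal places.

PN ≈ 0.218

p₁ = P(outcome | exposed) = 1743/3458 = 0.50405
p₀ = P(outcome | unexposed) = 1139/2891 = 0.39398
Under exogeneity and monotonicity, PN = (p₁ − p₀)/p₁.
PN = (0.50405 − 0.39398) / 0.50405 ≈ 0.2184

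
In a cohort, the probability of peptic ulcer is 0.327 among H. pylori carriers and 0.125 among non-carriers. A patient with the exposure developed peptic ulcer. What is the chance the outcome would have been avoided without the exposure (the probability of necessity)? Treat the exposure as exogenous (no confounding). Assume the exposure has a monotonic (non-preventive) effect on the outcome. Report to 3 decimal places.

Let p₁ = 0.327, p₀ = 0.125.
Under exogeneity and monotonicity, PN = (p₁ − p₀) / p₁.
PN = (0.327 − 0.125) / 0.327 = 0.202 / 0.327 ≈ 0.6177

PN ≈ 0.618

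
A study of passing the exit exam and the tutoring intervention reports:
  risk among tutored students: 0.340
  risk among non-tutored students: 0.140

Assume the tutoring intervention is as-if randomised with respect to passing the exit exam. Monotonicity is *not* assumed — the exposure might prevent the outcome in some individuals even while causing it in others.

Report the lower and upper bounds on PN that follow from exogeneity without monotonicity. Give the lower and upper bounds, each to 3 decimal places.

Let p₁ = 0.34, p₀ = 0.14.
Under exogeneity alone the bounds on PN are max{0,(p₁−p₀)/p₁} ≤ PN ≤ min{1,(1−p₀)/p₁}.
  lower = (p₁ − p₀)/p₁ = 0.2 / 0.34 ≈ 0.5882
  upper = min{1, (1 − p₀)/p₁} = 0.86 / 0.34 ≈ 2.5294 → capped at 1

0.588 ≤ PN ≤ 1.000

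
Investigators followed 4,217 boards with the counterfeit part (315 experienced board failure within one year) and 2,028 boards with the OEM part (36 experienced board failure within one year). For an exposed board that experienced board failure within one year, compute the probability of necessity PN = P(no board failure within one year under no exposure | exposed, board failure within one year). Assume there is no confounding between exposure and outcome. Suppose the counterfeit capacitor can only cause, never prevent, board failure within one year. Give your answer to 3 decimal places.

p₁ = P(outcome | exposed) = 315/4217 = 0.074698
p₀ = P(outcome | unexposed) = 36/2028 = 0.017751
Under exogeneity and monotonicity, PN = (p₁ − p₀) / p₁.
PN = (0.074698 − 0.017751) / 0.074698 = 0.056946 / 0.074698 ≈ 0.7624

PN ≈ 0.762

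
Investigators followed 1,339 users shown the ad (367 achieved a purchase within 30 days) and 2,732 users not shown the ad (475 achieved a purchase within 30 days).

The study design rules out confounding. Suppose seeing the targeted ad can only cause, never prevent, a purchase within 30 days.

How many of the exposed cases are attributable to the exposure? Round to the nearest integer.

about 134 cases

p₁ = P(outcome | exposed) = 367/1339 = 0.27409
p₀ = P(outcome | unexposed) = 475/2732 = 0.17387
PN = (p₁ − p₀)/p₁ = (0.27409 − 0.17387) / 0.27409 ≈ 0.36565.
Attributable cases ≈ PN × (exposed cases) = 0.36565 × 367 ≈ 134.19.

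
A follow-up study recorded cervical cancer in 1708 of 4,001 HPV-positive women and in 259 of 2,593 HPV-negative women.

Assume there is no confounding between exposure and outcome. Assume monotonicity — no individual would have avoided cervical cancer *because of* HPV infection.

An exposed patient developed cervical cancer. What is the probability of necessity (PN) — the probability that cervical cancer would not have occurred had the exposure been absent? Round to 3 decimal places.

PN ≈ 0.766

p₁ = P(outcome | exposed) = 1708/4001 = 0.42689
p₀ = P(outcome | unexposed) = 259/2593 = 0.099884
Under exogeneity and monotonicity, PN = (p₁ − p₀) / p₁.
PN = (0.42689 − 0.099884) / 0.42689 = 0.32701 / 0.42689 ≈ 0.7660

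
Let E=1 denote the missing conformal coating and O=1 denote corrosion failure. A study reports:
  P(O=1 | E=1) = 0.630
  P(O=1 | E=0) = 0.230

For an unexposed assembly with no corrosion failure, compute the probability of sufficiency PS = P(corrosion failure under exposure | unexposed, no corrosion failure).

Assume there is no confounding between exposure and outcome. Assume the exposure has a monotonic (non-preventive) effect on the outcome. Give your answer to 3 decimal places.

PS ≈ 0.519

Let p₁ = 0.63, p₀ = 0.23.
Under exogeneity and monotonicity, PS = (p₁ − p₀) / (1 − p₀).
PS = (0.63 − 0.23) / (1 − 0.23) = 0.4 / 0.77 ≈ 0.5195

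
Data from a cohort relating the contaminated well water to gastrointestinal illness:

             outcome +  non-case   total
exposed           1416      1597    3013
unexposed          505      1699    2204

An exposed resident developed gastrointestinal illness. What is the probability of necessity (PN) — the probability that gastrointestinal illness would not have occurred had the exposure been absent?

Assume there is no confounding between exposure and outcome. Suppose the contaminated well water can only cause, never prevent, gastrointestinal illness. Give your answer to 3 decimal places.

PN ≈ 0.512

p₁ = P(outcome | exposed) = 1416/3013 = 0.46996
p₀ = P(outcome | unexposed) = 505/2204 = 0.22913
Under exogeneity and monotonicity, PN = (p₁ − p₀)/p₁.
PN = (0.46996 − 0.22913) / 0.46996 ≈ 0.5125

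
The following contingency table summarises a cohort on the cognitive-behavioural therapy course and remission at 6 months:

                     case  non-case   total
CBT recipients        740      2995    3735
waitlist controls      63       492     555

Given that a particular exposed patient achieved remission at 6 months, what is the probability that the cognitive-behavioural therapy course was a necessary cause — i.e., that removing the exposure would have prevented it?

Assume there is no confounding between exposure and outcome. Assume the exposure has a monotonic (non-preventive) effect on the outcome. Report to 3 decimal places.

p₁ = P(outcome | exposed) = 740/3735 = 0.19813
p₀ = P(outcome | unexposed) = 63/555 = 0.11351
Under exogeneity and monotonicity, PN = (p₁ − p₀)/p₁.
PN = (0.19813 − 0.11351) / 0.19813 ≈ 0.4271

PN ≈ 0.427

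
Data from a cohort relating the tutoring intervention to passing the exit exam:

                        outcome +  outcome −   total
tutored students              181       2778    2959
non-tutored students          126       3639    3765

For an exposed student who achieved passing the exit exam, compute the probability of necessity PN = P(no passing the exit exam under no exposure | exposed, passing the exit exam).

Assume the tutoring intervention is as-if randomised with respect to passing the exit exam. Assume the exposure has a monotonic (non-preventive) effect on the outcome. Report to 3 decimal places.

p₁ = P(outcome | exposed) = 181/2959 = 0.061169
p₀ = P(outcome | unexposed) = 126/3765 = 0.033466
Under exogeneity and monotonicity, PN = (p₁ − p₀)/p₁.
PN = (0.061169 − 0.033466) / 0.061169 ≈ 0.4529

PN ≈ 0.453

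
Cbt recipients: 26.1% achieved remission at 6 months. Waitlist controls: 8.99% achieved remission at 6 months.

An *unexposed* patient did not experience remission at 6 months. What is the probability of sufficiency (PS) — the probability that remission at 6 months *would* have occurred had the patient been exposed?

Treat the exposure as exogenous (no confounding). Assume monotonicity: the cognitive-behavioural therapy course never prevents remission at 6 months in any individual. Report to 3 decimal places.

PS ≈ 0.188

p₁ = 0.261, p₀ = 0.0899.
Under exogeneity and monotonicity, PS = (p₁ − p₀) / (1 − p₀).
PS = (0.261 − 0.0899) / (1 − 0.0899) = 0.1711 / 0.9101 ≈ 0.1880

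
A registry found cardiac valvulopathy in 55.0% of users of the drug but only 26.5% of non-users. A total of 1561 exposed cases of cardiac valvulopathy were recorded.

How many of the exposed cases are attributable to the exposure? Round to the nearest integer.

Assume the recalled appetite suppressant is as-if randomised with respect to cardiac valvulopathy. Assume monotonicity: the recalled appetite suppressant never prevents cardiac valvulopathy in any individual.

p₁ = 0.55, p₀ = 0.265.
PN = (p₁ − p₀)/p₁ = (0.55 − 0.265) / 0.55 ≈ 0.51818.
Attributable cases ≈ PN × (exposed cases) = 0.51818 × 1561 ≈ 808.88.

about 809 cases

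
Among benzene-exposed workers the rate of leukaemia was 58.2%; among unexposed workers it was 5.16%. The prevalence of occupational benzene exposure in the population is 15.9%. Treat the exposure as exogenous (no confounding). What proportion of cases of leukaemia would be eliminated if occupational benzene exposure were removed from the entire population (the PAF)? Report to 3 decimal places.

PAF ≈ 0.620

p₁ = 0.582, p₀ = 0.0516.
Overall risk P(Y=1) = π·p₁ + (1−π)·p₀ = 0.159×0.582 + 0.841×0.0516 = 0.13593.
Under exogeneity, PAF = [P(Y=1) − p₀] / P(Y=1).
PAF = (0.13593 − 0.0516) / 0.13593 ≈ 0.6204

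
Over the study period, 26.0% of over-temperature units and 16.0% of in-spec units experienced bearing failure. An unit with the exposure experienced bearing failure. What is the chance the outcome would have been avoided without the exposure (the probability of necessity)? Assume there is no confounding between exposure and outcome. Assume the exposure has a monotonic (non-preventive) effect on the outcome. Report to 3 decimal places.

p₁ = 0.26, p₀ = 0.16.
Under exogeneity and monotonicity, PN = (p₁ − p₀) / p₁.
PN = (0.26 − 0.16) / 0.26 = 0.1 / 0.26 ≈ 0.3846

PN ≈ 0.385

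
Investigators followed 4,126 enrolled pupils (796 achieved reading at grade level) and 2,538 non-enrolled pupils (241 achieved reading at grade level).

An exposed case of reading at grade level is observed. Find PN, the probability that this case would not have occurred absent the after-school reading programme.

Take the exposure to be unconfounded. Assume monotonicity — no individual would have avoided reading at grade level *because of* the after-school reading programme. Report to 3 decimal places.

PN ≈ 0.508

p₁ = P(outcome | exposed) = 796/4126 = 0.19292
p₀ = P(outcome | unexposed) = 241/2538 = 0.094957
Under exogeneity and monotonicity, PN = (p₁ − p₀) / p₁.
PN = (0.19292 − 0.094957) / 0.19292 = 0.097966 / 0.19292 ≈ 0.5078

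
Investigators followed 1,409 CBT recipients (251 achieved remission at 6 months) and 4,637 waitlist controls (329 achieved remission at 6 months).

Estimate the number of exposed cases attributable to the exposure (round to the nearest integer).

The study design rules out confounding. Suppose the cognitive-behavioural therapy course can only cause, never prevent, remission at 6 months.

p₁ = P(outcome | exposed) = 251/1409 = 0.17814
p₀ = P(outcome | unexposed) = 329/4637 = 0.070951
PN = (p₁ − p₀)/p₁ = (0.17814 − 0.070951) / 0.17814 ≈ 0.60171.
Attributable cases ≈ PN × (exposed cases) = 0.60171 × 251 ≈ 151.03.

about 151 cases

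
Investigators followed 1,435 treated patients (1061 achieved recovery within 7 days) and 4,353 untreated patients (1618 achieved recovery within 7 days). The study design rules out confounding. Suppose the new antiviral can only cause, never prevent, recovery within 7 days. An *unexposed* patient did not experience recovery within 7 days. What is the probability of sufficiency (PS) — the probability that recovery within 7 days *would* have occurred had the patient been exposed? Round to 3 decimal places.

p₁ = P(outcome | exposed) = 1061/1435 = 0.73937
p₀ = P(outcome | unexposed) = 1618/4353 = 0.3717
Under exogeneity and monotonicity, PS = (p₁ − p₀) / (1 − p₀).
PS = (0.73937 − 0.3717) / (1 − 0.3717) = 0.36768 / 0.6283 ≈ 0.5852

PS ≈ 0.585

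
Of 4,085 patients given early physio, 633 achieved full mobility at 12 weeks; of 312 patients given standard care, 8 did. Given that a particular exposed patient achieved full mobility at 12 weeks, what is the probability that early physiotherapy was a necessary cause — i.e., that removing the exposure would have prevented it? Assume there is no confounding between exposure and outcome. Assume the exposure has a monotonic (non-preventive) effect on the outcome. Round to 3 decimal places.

p₁ = P(outcome | exposed) = 633/4085 = 0.15496
p₀ = P(outcome | unexposed) = 8/312 = 0.025641
Under exogeneity and monotonicity, PN = (p₁ − p₀) / p₁.
PN = (0.15496 − 0.025641) / 0.15496 = 0.12932 / 0.15496 ≈ 0.8345

PN ≈ 0.835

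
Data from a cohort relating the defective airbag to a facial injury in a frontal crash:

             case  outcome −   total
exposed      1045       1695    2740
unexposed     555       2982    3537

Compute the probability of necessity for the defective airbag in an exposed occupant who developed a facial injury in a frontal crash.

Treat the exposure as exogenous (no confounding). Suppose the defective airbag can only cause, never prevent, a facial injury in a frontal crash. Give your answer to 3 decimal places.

PN ≈ 0.589

p₁ = P(outcome | exposed) = 1045/2740 = 0.38139
p₀ = P(outcome | unexposed) = 555/3537 = 0.15691
Under exogeneity and monotonicity, PN = (p₁ − p₀)/p₁.
PN = (0.38139 − 0.15691) / 0.38139 ≈ 0.5886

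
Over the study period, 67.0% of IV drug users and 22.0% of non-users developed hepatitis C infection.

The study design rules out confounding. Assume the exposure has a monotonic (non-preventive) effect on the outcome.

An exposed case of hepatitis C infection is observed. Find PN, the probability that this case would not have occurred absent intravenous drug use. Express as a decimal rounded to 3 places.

PN ≈ 0.672

p₁ = 0.67, p₀ = 0.22.
Under exogeneity and monotonicity, PN = (p₁ − p₀) / p₁.
PN = (0.67 − 0.22) / 0.67 = 0.45 / 0.67 ≈ 0.6716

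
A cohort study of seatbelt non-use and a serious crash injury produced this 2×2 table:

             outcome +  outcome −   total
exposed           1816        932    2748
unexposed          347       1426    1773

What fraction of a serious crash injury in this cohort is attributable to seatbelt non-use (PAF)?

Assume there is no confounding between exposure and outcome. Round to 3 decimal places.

p₁ = P(outcome | exposed) = 1816/2748 = 0.66084
p₀ = P(outcome | unexposed) = 347/1773 = 0.19571
Exposure prevalence π = 2748/4521 = 0.60783; overall risk P(Y=1) = 0.47843.
Under exogeneity, PAF = [P(Y=1) − p₀]/P(Y=1).
PAF = (0.47843 − 0.19571) / 0.47843 ≈ 0.5909

PAF ≈ 0.591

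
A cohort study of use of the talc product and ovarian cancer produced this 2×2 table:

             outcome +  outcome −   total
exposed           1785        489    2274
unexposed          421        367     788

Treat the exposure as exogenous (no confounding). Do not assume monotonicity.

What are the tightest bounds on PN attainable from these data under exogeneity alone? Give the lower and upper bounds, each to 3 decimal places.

p₁ = P(outcome | exposed) = 1785/2274 = 0.78496
p₀ = P(outcome | unexposed) = 421/788 = 0.53426
Under exogeneity alone the bounds on PN are max{0,(p₁−p₀)/p₁} ≤ PN ≤ min{1,(1−p₀)/p₁}.
  lower = (p₁ − p₀)/p₁ = 0.2507 / 0.78496 ≈ 0.3194
  upper = min{1, (1 − p₀)/p₁} = 0.46574 / 0.78496 ≈ 0.5933

0.319 ≤ PN ≤ 0.593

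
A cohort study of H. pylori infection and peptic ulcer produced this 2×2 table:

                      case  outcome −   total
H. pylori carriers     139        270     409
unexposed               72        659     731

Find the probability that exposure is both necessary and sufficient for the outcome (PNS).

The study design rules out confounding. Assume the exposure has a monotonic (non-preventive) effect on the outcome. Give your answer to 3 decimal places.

p₁ = P(outcome | exposed) = 139/409 = 0.33985
p₀ = P(outcome | unexposed) = 72/731 = 0.098495
Under exogeneity and monotonicity, PNS = p₁ − p₀.
PNS = 0.33985 − 0.098495 = 0.24136

PNS ≈ 0.241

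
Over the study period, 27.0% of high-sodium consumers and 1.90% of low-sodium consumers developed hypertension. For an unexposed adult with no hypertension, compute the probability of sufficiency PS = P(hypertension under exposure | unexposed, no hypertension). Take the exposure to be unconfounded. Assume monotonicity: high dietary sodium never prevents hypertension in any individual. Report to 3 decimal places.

PS ≈ 0.256

p₁ = 0.27, p₀ = 0.019.
Under exogeneity and monotonicity, PS = (p₁ − p₀) / (1 − p₀).
PS = (0.27 − 0.019) / (1 − 0.019) = 0.251 / 0.981 ≈ 0.2559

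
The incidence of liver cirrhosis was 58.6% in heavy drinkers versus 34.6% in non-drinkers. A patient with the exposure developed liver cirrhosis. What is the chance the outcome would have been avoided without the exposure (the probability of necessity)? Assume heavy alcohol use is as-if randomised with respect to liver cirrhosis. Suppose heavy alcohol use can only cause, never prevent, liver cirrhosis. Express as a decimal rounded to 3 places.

PN ≈ 0.410

p₁ = 0.586, p₀ = 0.346.
Under exogeneity and monotonicity, PN = (p₁ − p₀) / p₁.
PN = (0.586 − 0.346) / 0.586 = 0.24 / 0.586 ≈ 0.4096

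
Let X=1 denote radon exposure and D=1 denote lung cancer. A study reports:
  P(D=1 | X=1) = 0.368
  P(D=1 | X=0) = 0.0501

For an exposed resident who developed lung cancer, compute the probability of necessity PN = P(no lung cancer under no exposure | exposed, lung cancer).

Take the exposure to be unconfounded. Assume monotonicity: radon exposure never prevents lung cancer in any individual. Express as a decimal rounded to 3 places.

Let p₁ = 0.368, p₀ = 0.0501.
Under exogeneity and monotonicity, PN = (p₁ − p₀) / p₁.
PN = (0.368 − 0.0501) / 0.368 = 0.3179 / 0.368 ≈ 0.8639

PN ≈ 0.864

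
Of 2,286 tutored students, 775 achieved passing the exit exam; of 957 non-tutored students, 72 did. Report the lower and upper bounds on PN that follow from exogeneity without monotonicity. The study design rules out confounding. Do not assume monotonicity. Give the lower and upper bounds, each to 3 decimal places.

p₁ = P(outcome | exposed) = 775/2286 = 0.33902
p₀ = P(outcome | unexposed) = 72/957 = 0.075235
Under exogeneity alone the bounds on PN are max{0,(p₁−p₀)/p₁} ≤ PN ≤ min{1,(1−p₀)/p₁}.
  lower = (p₁ − p₀)/p₁ = 0.26379 / 0.33902 ≈ 0.7781
  upper = min{1, (1 − p₀)/p₁} = 0.92476 / 0.33902 ≈ 2.7278 → capped at 1

0.778 ≤ PN ≤ 1.000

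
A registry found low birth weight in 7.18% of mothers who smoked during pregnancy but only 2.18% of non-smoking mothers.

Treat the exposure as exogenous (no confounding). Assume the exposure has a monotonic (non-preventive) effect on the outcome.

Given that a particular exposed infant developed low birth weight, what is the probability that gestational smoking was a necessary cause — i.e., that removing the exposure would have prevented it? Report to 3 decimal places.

p₁ = 0.0718, p₀ = 0.0218.
Under exogeneity and monotonicity, PN = (p₁ − p₀) / p₁.
PN = (0.0718 − 0.0218) / 0.0718 = 0.05 / 0.0718 ≈ 0.6964

PN ≈ 0.696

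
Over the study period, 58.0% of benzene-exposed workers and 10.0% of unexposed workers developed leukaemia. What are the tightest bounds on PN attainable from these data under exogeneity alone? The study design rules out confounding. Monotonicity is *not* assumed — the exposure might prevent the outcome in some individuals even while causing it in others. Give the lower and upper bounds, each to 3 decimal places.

p₁ = 0.58, p₀ = 0.1.
Under exogeneity alone the bounds on PN are max{0,(p₁−p₀)/p₁} ≤ PN ≤ min{1,(1−p₀)/p₁}.
  lower = (p₁ − p₀)/p₁ = 0.48 / 0.58 ≈ 0.8276
  upper = min{1, (1 − p₀)/p₁} = 0.9 / 0.58 ≈ 1.5517 → capped at 1

0.828 ≤ PN ≤ 1.000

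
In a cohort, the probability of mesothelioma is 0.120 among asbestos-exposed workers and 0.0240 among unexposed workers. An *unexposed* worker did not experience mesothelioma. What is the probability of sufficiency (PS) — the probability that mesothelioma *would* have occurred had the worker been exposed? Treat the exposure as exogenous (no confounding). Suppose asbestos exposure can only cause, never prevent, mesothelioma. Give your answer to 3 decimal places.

PS ≈ 0.098

Let p₁ = 0.12, p₀ = 0.024.
Under exogeneity and monotonicity, PS = (p₁ − p₀) / (1 − p₀).
PS = (0.12 − 0.024) / (1 − 0.024) = 0.096 / 0.976 ≈ 0.0984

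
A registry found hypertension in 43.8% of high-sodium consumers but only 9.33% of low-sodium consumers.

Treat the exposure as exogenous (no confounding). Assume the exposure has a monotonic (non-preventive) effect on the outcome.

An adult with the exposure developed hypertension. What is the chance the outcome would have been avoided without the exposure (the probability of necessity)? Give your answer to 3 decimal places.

PN ≈ 0.787

p₁ = 0.438, p₀ = 0.0933.
Under exogeneity and monotonicity, PN = (p₁ − p₀) / p₁.
PN = (0.438 − 0.0933) / 0.438 = 0.3447 / 0.438 ≈ 0.7870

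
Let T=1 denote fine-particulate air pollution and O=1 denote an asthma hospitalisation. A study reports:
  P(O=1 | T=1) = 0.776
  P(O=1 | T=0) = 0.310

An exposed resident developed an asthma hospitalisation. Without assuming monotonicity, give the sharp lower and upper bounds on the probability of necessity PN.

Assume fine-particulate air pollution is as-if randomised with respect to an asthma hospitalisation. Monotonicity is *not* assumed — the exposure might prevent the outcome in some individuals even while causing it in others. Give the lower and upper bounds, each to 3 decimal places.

0.601 ≤ PN ≤ 0.889

Let p₁ = 0.776, p₀ = 0.31.
Under exogeneity alone the bounds on PN are max{0,(p₁−p₀)/p₁} ≤ PN ≤ min{1,(1−p₀)/p₁}.
  lower = (p₁ − p₀)/p₁ = 0.466 / 0.776 ≈ 0.6005
  upper = min{1, (1 − p₀)/p₁} = 0.69 / 0.776 ≈ 0.8892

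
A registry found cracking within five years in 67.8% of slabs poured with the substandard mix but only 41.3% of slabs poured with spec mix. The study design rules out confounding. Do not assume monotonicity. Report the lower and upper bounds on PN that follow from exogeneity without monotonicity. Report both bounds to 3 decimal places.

0.391 ≤ PN ≤ 0.866

p₁ = 0.678, p₀ = 0.413.
Under exogeneity alone the bounds on PN are max{0,(p₁−p₀)/p₁} ≤ PN ≤ min{1,(1−p₀)/p₁}.
  lower = (p₁ − p₀)/p₁ = 0.265 / 0.678 ≈ 0.3909
  upper = min{1, (1 − p₀)/p₁} = 0.587 / 0.678 ≈ 0.8658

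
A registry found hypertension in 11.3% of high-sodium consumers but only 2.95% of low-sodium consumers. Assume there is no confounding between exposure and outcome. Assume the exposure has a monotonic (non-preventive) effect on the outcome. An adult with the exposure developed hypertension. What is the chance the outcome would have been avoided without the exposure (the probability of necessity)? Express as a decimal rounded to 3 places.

p₁ = 0.113, p₀ = 0.0295.
Under exogeneity and monotonicity, PN = (p₁ − p₀) / p₁.
PN = (0.113 − 0.0295) / 0.113 = 0.0835 / 0.113 ≈ 0.7389

PN ≈ 0.739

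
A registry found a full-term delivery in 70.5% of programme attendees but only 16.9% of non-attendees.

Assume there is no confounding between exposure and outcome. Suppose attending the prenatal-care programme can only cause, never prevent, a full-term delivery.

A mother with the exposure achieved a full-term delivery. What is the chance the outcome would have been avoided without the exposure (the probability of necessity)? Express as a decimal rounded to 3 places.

p₁ = 0.705, p₀ = 0.169.
Under exogeneity and monotonicity, PN = (p₁ − p₀) / p₁.
PN = (0.705 − 0.169) / 0.705 = 0.536 / 0.705 ≈ 0.7603

PN ≈ 0.760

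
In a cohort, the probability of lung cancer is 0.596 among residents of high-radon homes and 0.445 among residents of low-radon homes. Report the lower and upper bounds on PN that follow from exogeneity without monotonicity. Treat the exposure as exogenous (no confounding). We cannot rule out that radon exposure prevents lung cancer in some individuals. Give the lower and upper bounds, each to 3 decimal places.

0.253 ≤ PN ≤ 0.931

Let p₁ = 0.596, p₀ = 0.445.
Under exogeneity alone the bounds on PN are max{0,(p₁−p₀)/p₁} ≤ PN ≤ min{1,(1−p₀)/p₁}.
  lower = (p₁ − p₀)/p₁ = 0.151 / 0.596 ≈ 0.2534
  upper = min{1, (1 − p₀)/p₁} = 0.555 / 0.596 ≈ 0.9312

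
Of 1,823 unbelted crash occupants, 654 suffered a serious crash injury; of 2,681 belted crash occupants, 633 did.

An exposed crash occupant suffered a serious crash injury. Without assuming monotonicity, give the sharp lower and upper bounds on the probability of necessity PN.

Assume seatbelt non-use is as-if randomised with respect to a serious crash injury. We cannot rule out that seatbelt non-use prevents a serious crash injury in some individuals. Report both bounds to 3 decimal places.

p₁ = P(outcome | exposed) = 654/1823 = 0.35875
p₀ = P(outcome | unexposed) = 633/2681 = 0.23611
Under exogeneity alone the bounds on PN are max{0,(p₁−p₀)/p₁} ≤ PN ≤ min{1,(1−p₀)/p₁}.
  lower = (p₁ − p₀)/p₁ = 0.12264 / 0.35875 ≈ 0.3419
  upper = min{1, (1 − p₀)/p₁} = 0.76389 / 0.35875 ≈ 2.1293 → capped at 1

0.342 ≤ PN ≤ 1.000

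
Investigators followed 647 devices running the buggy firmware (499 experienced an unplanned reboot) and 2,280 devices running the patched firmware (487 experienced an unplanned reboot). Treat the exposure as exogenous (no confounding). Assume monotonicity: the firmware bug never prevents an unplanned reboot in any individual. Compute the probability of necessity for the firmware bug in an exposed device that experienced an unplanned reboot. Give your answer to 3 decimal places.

PN ≈ 0.723

p₁ = P(outcome | exposed) = 499/647 = 0.77125
p₀ = P(outcome | unexposed) = 487/2280 = 0.2136
Under exogeneity and monotonicity, PN = (p₁ − p₀) / p₁.
PN = (0.77125 − 0.2136) / 0.77125 = 0.55766 / 0.77125 ≈ 0.7231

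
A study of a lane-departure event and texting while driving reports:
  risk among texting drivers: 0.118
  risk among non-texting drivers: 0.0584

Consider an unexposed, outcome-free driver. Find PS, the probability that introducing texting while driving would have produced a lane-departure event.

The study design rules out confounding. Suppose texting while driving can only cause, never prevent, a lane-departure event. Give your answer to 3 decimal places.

PS ≈ 0.063

Let p₁ = 0.118, p₀ = 0.0584.
Under exogeneity and monotonicity, PS = (p₁ − p₀) / (1 − p₀).
PS = (0.118 − 0.0584) / (1 − 0.0584) = 0.0596 / 0.9416 ≈ 0.0633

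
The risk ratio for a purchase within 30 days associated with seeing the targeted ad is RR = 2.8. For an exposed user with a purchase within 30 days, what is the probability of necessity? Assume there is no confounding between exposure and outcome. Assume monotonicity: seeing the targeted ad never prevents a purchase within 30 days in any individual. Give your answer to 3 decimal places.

PN ≈ 0.643

Under exogeneity and monotonicity, PN = (RR − 1) / RR = 1 − 1/RR.
PN = (2.8 − 1) / 2.8 = 1.8 / 2.8 ≈ 0.6429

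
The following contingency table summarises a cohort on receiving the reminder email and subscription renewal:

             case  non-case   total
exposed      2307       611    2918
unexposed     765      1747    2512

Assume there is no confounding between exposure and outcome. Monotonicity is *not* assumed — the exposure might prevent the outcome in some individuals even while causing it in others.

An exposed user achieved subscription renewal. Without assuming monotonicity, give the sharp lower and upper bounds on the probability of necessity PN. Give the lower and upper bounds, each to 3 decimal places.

0.615 ≤ PN ≤ 0.880

p₁ = P(outcome | exposed) = 2307/2918 = 0.79061
p₀ = P(outcome | unexposed) = 765/2512 = 0.30454
Under exogeneity alone the bounds on PN are max{0,(p₁−p₀)/p₁} ≤ PN ≤ min{1,(1−p₀)/p₁}.
  lower = (p₁ − p₀)/p₁ = 0.48607 / 0.79061 ≈ 0.6148
  upper = min{1, (1 − p₀)/p₁} = 0.69546 / 0.79061 ≈ 0.8797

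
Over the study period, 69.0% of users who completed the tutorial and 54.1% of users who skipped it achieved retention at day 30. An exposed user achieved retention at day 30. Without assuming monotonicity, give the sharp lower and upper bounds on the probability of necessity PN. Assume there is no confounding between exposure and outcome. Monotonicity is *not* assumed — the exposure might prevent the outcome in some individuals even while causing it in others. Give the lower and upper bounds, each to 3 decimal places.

p₁ = 0.69, p₀ = 0.541.
Under exogeneity alone the bounds on PN are max{0,(p₁−p₀)/p₁} ≤ PN ≤ min{1,(1−p₀)/p₁}.
  lower = (p₁ − p₀)/p₁ = 0.149 / 0.69 ≈ 0.2159
  upper = min{1, (1 − p₀)/p₁} = 0.459 / 0.69 ≈ 0.6652

0.216 ≤ PN ≤ 0.665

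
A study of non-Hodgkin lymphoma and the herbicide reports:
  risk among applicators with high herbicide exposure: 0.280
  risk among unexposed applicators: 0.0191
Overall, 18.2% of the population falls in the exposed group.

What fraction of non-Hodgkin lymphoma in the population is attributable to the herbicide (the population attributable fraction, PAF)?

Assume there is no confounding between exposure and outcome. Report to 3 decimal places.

PAF ≈ 0.713

Let p₁ = 0.28, p₀ = 0.0191.
Overall risk P(Y=1) = π·p₁ + (1−π)·p₀ = 0.182×0.28 + 0.818×0.0191 = 0.066584.
Under exogeneity, PAF = [P(Y=1) − p₀] / P(Y=1).
PAF = (0.066584 − 0.0191) / 0.066584 ≈ 0.7131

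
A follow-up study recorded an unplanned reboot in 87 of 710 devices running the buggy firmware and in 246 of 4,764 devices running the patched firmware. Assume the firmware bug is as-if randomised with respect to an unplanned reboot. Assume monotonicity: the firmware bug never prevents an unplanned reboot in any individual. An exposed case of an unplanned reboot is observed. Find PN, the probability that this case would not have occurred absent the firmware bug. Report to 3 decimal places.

p₁ = P(outcome | exposed) = 87/710 = 0.12254
p₀ = P(outcome | unexposed) = 246/4764 = 0.051637
Under exogeneity and monotonicity, PN = (p₁ − p₀) / p₁.
PN = (0.12254 − 0.051637) / 0.12254 = 0.070898 / 0.12254 ≈ 0.5786

PN ≈ 0.579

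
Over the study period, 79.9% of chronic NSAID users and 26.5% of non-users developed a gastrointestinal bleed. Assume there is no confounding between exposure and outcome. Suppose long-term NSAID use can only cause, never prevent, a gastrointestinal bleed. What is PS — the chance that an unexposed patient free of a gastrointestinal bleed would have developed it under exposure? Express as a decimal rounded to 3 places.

p₁ = 0.799, p₀ = 0.265.
Under exogeneity and monotonicity, PS = (p₁ − p₀) / (1 − p₀).
PS = (0.799 − 0.265) / (1 − 0.265) = 0.534 / 0.735 ≈ 0.7265

PS ≈ 0.727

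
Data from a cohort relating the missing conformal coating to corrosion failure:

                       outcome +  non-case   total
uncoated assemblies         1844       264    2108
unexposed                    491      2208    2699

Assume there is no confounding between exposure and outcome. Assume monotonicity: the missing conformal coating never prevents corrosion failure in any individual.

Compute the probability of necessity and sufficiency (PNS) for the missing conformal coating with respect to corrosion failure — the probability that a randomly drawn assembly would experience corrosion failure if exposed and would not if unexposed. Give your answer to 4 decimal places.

p₁ = P(outcome | exposed) = 1844/2108 = 0.87476
p₀ = P(outcome | unexposed) = 491/2699 = 0.18192
Under exogeneity and monotonicity, PNS = p₁ − p₀.
PNS = 0.87476 − 0.18192 = 0.69284

PNS ≈ 0.6928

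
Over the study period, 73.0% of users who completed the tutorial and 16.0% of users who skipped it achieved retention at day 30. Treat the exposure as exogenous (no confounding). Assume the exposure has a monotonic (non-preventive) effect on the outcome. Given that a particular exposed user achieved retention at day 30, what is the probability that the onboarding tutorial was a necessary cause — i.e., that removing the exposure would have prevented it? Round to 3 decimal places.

PN ≈ 0.781

p₁ = 0.73, p₀ = 0.16.
Under exogeneity and monotonicity, PN = (p₁ − p₀) / p₁.
PN = (0.73 − 0.16) / 0.73 = 0.57 / 0.73 ≈ 0.7808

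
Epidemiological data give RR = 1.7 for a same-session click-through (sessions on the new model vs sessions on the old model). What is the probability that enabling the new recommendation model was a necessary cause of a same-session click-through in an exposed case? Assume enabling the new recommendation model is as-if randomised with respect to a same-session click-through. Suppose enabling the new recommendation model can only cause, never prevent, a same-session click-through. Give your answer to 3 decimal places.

Under exogeneity and monotonicity, PN = (RR − 1) / RR = 1 − 1/RR.
PN = (1.7 − 1) / 1.7 = 0.7 / 1.7 ≈ 0.4118

PN ≈ 0.412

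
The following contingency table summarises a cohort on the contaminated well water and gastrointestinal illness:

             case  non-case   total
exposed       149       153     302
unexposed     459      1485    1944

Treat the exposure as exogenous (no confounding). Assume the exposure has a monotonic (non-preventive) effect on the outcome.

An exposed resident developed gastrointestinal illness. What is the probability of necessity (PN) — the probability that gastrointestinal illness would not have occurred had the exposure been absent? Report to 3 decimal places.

PN ≈ 0.521

p₁ = P(outcome | exposed) = 149/302 = 0.49338
p₀ = P(outcome | unexposed) = 459/1944 = 0.23611
Under exogeneity and monotonicity, PN = (p₁ − p₀) / p₁.
PN = (0.49338 − 0.23611) / 0.49338 = 0.25727 / 0.49338 ≈ 0.5214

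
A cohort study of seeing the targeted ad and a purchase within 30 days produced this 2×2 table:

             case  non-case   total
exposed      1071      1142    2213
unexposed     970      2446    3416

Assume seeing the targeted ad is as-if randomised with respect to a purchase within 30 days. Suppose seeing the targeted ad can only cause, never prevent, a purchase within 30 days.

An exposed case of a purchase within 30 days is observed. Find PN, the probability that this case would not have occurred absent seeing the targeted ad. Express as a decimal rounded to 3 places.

PN ≈ 0.413

p₁ = P(outcome | exposed) = 1071/2213 = 0.48396
p₀ = P(outcome | unexposed) = 970/3416 = 0.28396
Under exogeneity and monotonicity, PN = (p₁ − p₀)/p₁.
PN = (0.48396 − 0.28396) / 0.48396 ≈ 0.4133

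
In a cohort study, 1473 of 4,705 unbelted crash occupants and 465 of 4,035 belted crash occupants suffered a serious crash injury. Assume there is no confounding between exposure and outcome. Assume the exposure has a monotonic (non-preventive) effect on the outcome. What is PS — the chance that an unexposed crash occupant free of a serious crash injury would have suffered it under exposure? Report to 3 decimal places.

PS ≈ 0.224

p₁ = P(outcome | exposed) = 1473/4705 = 0.31307
p₀ = P(outcome | unexposed) = 465/4035 = 0.11524
Under exogeneity and monotonicity, PS = (p₁ − p₀) / (1 − p₀).
PS = (0.31307 − 0.11524) / (1 − 0.11524) = 0.19783 / 0.88476 ≈ 0.2236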